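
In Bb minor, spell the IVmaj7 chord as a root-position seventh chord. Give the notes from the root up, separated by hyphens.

Eb-G-Bb-D

The root, Eb, is scale degree 4 — the same note in Bb minor and Bb major; only the chord quality changes. Building the major-seventh chord from the parallel major on Eb: Eb–G–Bb–D.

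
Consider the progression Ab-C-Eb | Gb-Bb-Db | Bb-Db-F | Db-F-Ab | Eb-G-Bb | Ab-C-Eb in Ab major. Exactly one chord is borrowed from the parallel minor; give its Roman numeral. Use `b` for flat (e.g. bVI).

The diatonic triads in Ab major are Ab, Bbm, Cm, Db, Eb, Fm, Gdim. Ab–C–Eb = Ab, Bb–Db–F = Bbm, Db–F–Ab = Db and Eb–G–Bb = Eb all belong to that set. Gb–Bb–Db is not: scale degree 7 in Ab major carries Gdim (vii°). In Ab minor the chord on that degree is Gb, so here it functions as bVII, borrowed from the parallel minor.

bVII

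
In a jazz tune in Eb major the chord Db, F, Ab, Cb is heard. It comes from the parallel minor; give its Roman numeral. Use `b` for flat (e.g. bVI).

bVII7

In Eb major scale degree 7 is D; Db is its lowered form, from Eb minor. Db–F–Ab–Cb is a dominant-seventh chord — the form found in Eb minor, not the diatonic vii° (Ddim). Borrowed into Eb major it is written bVII7.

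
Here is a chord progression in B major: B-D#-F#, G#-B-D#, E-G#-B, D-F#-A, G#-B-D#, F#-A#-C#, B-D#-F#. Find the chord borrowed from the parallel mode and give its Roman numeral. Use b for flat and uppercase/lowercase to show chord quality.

B major has the diatonic set B, C#m, D#m, E, F#, G#m, A#dim. Of the given chords, B–D#–F# = B, G#–B–D# = G#m, E–G#–B = E and F#–A#–C# = F# are diatonic. D–F#–A is not: scale degree 3 in B major carries D#m (iii). In B minor the chord on that degree is D, so here it functions as bIII, borrowed from the parallel minor.

bIII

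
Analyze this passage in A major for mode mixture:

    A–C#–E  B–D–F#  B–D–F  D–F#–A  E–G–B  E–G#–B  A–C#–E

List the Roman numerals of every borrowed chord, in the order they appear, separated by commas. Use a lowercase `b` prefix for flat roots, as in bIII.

In A major the diatonic chords are A, Bm, C#m, D, E, F#m, G#dim. Of the given chords, A–C#–E = A, B–D–F# = Bm, D–F#–A = D and E–G#–B = E are diatonic. B–D–F doesn't fit — on degree 2 A major would have Bm (ii). Bdim is the degree-2 chord of A minor, so it is the borrowed ii°. E–G–B doesn't fit — on degree 5 A major would have E (V). Em is the degree-5 chord of A minor, so it is the borrowed v.

ii°, v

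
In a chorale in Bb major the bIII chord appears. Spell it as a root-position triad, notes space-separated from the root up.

Db F Ab

Scale degree 3 in Bb major is D. bIII uses the lowered form, Db, taken from Bb minor. Building the major chord from the parallel minor on Db: Db–F–Ab.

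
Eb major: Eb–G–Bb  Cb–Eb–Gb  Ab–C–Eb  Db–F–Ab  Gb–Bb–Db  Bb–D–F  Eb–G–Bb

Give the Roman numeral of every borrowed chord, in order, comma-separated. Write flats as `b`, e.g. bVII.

In Eb major the diatonic chords are Eb, Fm, Gm, Ab, Bb, Cm, Ddim. Of the given chords, Eb–G–Bb = Eb, Ab–C–Eb = Ab and Bb–D–F = Bb are diatonic. But Cb–Eb–Gb is foreign: the diatonic vi on degree 6 is Cm, whereas Cb comes from Eb minor. It is labeled bVI. Db–F–Ab doesn't fit — on degree 7 Eb major would have Ddim (vii°). Db is the degree-7 chord of Eb minor, so it is the borrowed bVII. But Gb–Bb–Db is foreign: the diatonic iii on degree 3 is Gm, whereas Gb comes from Eb minor. It is labeled bIII.

bVI, bVII, bIII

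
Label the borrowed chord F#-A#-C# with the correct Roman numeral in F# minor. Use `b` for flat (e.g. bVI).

F# is scale degree 1 in F# minor. The diatonic chord on degree 1 would be F#m (i), but F#–A#–C# is the major chord from F# major. As a borrowed chord it is labeled I.

I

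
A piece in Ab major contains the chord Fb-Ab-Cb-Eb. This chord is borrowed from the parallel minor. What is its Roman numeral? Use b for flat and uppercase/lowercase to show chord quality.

bVImaj7

Fb is the lowered form of scale degree 6 in Ab major (the diatonic degree 6 is F). Fb–Ab–Cb–Eb is a major-seventh chord — the form found in Ab minor, not the diatonic vi (Fm). Borrowed into Ab major it is written bVImaj7.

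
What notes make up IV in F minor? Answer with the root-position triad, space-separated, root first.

Bb D F

The root, Bb, is scale degree 4 — the same note in F minor and F major; only the chord quality changes. Stacking thirds in F major on Bb gives Bb–D–F.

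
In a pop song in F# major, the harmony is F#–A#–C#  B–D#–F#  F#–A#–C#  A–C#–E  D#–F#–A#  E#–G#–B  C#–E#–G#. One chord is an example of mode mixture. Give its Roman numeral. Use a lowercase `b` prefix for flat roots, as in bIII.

bIII

F# major has the diatonic set F#, G#m, A#m, B, C#, D#m, E#dim. Of the given chords, F#–A#–C# = F#, B–D#–F# = B, D#–F#–A# = D#m, E#–G#–B = E#dim and C#–E#–G# = C# are diatonic. But A–C#–E is foreign: the diatonic iii on degree 3 is A#m, whereas A comes from F# minor. It is labeled bIII.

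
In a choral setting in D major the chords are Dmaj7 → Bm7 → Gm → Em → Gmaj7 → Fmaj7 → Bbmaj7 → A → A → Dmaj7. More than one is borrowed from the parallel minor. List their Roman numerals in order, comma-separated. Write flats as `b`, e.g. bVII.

iv, bIIImaj7, bVImaj7

The diatonic triads in D major are D, Em, F#m, G, A, Bm, C#dim. Of the given chords, Dmaj7, Bm7, Em, Gmaj7 and A are diatonic. Gm (G–Bb–D) doesn't fit — on degree 4 D major would have G (IV). Gm is the degree-4 chord of D minor, so it is the borrowed iv. Fmaj7 (F–A–C–E) doesn't fit — on degree 3 D major would have F#m (iii). Fmaj7 is the degree-3 chord of D minor, so it is the borrowed bIIImaj7. Bbmaj7 (Bb–D–F–A) is not: scale degree 6 in D major carries Bm (vi). In D minor the chord on that degree is Bbmaj7, so here it functions as bVImaj7, borrowed from the parallel minor.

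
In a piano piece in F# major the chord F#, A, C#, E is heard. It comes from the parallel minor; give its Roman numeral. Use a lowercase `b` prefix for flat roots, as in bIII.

F# is scale degree 1 in F# major. The diatonic chord on degree 1 would be F# (I), but F#–A–C#–E is the minor-seventh chord from F# minor. As a borrowed chord it is labeled i7.

i7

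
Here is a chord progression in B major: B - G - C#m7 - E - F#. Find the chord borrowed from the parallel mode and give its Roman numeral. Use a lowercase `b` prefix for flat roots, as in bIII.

B major has the diatonic set B, C#m, D#m, E, F#, G#m, A#dim. B, C#m7, E and F# all belong to that set. But G (G–B–D) is foreign: the diatonic vi on degree 6 is G#m, whereas G comes from B minor. It is labeled bVI.

bVI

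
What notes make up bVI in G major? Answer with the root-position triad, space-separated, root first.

Eb G Bb

bVI is built on the lowered scale degree 6. In G major degree 6 is E; lowered it becomes Eb. Stacking thirds in G minor on Eb gives Eb–G–Bb.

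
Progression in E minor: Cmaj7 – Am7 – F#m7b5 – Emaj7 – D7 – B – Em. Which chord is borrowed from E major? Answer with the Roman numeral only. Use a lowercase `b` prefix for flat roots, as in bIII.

E minor has the diatonic set Em, F#dim, G, Am, B, C, D (with V from harmonic minor). Cmaj7, Am7, F#m7b5, D7, B and Em all belong to that set. Emaj7 (E–G#–B–D#) doesn't fit — on degree 1 E minor would have Em (i). Emaj7 is the degree-1 chord of E major, so it is the borrowed Imaj7.

Imaj7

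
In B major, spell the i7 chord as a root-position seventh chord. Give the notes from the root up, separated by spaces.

i7 is built on scale degree 1, which is B in both B major and its parallel. Building the minor-seventh chord from the parallel minor on B: B–D–F#–A.

B D F# A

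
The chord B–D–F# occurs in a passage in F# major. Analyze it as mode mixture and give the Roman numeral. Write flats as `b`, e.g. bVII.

iv

B is scale degree 4 in F# major. The diatonic chord on degree 4 would be B (IV), but B–D–F# is the minor chord from F# minor. As a borrowed chord it is labeled iv.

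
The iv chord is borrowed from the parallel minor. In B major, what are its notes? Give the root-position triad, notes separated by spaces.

E G B

The root, E, is scale degree 4 — the same note in B major and B minor; only the chord quality changes. Stacking thirds in B minor on E gives E–G–B.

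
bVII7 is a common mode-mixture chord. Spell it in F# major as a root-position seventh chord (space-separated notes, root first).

E G# B D

Scale degree 7 in F# major is E#. bVII7 uses the lowered form, E, taken from F# minor. Building the dominant-seventh chord from the parallel minor on E: E–G#–B–D.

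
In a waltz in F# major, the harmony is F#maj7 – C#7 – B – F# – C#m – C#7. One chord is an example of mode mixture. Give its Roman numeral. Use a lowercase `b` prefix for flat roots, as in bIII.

v

F# major has the diatonic set F#, G#m, A#m, B, C#, D#m, E#dim. F#maj7, C#7, B and F# are all diatonic. C#m (C#–E–G#) is not: scale degree 5 in F# major carries C# (V). In F# minor the chord on that degree is C#m, so here it functions as v, borrowed from the parallel minor.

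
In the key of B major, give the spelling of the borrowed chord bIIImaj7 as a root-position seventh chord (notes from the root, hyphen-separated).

The root of bIIImaj7 is the lowered 3rd degree: D# becomes D. In B minor the chord on D is D–F#–A–C#.

D-F#-A-C#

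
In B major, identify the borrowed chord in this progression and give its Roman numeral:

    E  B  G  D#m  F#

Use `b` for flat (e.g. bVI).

The diatonic triads in B major are B, C#m, D#m, E, F#, G#m, A#dim. E, B, D#m and F# are all diatonic. But G (G–B–D) is foreign: the diatonic vi on degree 6 is G#m, whereas G comes from B minor. It is labeled bVI.

bVI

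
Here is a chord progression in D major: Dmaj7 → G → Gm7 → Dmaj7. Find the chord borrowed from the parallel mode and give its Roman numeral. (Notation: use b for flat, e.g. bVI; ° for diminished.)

iv7

In D major the diatonic chords are D, Em, F#m, G, A, Bm, C#dim. Dmaj7 and G are both diatonic. Gm7 (G–Bb–D–F) doesn't fit — on degree 4 D major would have G (IV). Gm7 is the degree-4 chord of D minor, so it is the borrowed iv7.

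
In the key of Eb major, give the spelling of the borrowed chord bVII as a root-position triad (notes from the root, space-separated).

bVII is built on the lowered scale degree 7. In Eb major degree 7 is D; lowered it becomes Db. In Eb minor the chord on Db is Db–F–Ab.

Db F Ab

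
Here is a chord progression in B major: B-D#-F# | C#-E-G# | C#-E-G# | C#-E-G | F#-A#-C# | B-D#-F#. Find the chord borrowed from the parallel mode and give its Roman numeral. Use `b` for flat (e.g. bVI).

ii°

The diatonic triads in B major are B, C#m, D#m, E, F#, G#m, A#dim. B–D#–F# = B, C#–E–G# = C#m and F#–A#–C# = F# are all diatonic. C#–E–G is not: scale degree 2 in B major carries C#m (ii). In B minor the chord on that degree is C#dim, so here it functions as ii°, borrowed from the parallel minor.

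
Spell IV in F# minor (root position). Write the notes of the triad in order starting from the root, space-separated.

B D# F#

IV is built on scale degree 4, which is B in both F# minor and its parallel. Building the major chord from the parallel major on B: B–D#–F#.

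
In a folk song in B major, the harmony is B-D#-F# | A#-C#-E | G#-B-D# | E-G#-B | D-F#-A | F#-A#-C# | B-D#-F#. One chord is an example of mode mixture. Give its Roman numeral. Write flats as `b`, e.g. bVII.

The diatonic triads in B major are B, C#m, D#m, E, F#, G#m, A#dim. B–D#–F# = B, A#–C#–E = A#dim, G#–B–D# = G#m, E–G#–B = E and F#–A#–C# = F# are all diatonic. D–F#–A is not: scale degree 3 in B major carries D#m (iii). In B minor the chord on that degree is D, so here it functions as bIII, borrowed from the parallel minor.

bIII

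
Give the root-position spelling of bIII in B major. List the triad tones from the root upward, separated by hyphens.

D-F#-A

The root of bIII is the lowered 3rd degree: D# becomes D. Stacking thirds in B minor on D gives D–F#–A.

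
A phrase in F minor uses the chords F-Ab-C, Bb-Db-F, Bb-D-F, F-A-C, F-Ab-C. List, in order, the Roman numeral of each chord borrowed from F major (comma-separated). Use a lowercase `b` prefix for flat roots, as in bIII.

IV, I

F minor has the diatonic set Fm, Gdim, Ab, Bbm, C, Db, Eb (with V from harmonic minor). Of the given chords, F–Ab–C = Fm and Bb–Db–F = Bbm are diatonic. But Bb–D–F is foreign: the diatonic iv on degree 4 is Bbm, whereas Bb comes from F major. It is labeled IV. F–A–C is not: scale degree 1 in F minor carries Fm (i). In F major the chord on that degree is F, so here it functions as I, borrowed from the parallel major.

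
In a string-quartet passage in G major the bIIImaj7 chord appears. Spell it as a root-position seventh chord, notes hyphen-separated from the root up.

The root of bIIImaj7 is the lowered 3rd degree: B becomes Bb. In G minor the chord on Bb is Bb–D–F–A.

Bb-D-F-A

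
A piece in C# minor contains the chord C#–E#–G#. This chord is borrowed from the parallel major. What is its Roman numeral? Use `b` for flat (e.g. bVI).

C# is scale degree 1 in C# minor. C#–E#–G# is a major chord — the form found in C# major, not the diatonic i (C#m). Borrowed into C# minor it is written I.

I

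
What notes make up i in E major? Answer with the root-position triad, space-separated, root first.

E G B

The root, E, is scale degree 1 — the same note in E major and E minor; only the chord quality changes. In E minor the chord on E is E–G–B.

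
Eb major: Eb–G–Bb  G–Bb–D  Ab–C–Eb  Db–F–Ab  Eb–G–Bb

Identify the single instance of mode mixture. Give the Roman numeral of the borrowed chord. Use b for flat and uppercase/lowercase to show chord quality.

Eb major has the diatonic set Eb, Fm, Gm, Ab, Bb, Cm, Ddim. Of the given chords, Eb–G–Bb = Eb, G–Bb–D = Gm and Ab–C–Eb = Ab are diatonic. But Db–F–Ab is foreign: the diatonic vii° on degree 7 is Ddim, whereas Db comes from Eb minor. It is labeled bVII.

bVII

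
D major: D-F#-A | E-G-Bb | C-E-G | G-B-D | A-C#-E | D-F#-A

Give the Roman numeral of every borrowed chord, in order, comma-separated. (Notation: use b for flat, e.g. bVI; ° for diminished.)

ii°, bVII

D major has the diatonic set D, Em, F#m, G, A, Bm, C#dim. Of the given chords, D–F#–A = D, G–B–D = G and A–C#–E = A are diatonic. E–G–Bb doesn't fit — on degree 2 D major would have Em (ii). Edim is the degree-2 chord of D minor, so it is the borrowed ii°. C–E–G doesn't fit — on degree 7 D major would have C#dim (vii°). C is the degree-7 chord of D minor, so it is the borrowed bVII.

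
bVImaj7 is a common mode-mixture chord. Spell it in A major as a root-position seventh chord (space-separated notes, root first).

bVImaj7 is built on the lowered scale degree 6. In A major degree 6 is F#; lowered it becomes F. Stacking thirds in A minor on F gives F–A–C–E.

F A C E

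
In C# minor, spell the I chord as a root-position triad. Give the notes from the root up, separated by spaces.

I is built on scale degree 1, which is C# in both C# minor and its parallel. Stacking thirds in C# major on C# gives C#–E#–G#.

C# E# G#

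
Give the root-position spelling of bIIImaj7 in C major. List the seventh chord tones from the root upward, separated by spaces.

The root of bIIImaj7 is the lowered 3rd degree: E becomes Eb. In C minor the chord on Eb is Eb–G–Bb–D.

Eb G Bb D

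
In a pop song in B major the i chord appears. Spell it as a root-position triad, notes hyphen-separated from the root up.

B-D-F#

i is built on scale degree 1, which is B in both B major and its parallel. Stacking thirds in B minor on B gives B–D–F#.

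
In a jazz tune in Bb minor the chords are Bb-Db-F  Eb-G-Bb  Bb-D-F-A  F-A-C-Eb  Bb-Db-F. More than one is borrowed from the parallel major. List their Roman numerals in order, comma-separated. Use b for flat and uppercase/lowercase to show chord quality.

Bb minor has the diatonic set Bbm, Cdim, Db, Ebm, F, Gb, Ab (with V from harmonic minor). Of the given chords, Bb–Db–F = Bbm and F–A–C–Eb = F7 are diatonic. Eb–G–Bb is not: scale degree 4 in Bb minor carries Ebm (iv). In Bb major the chord on that degree is Eb, so here it functions as IV, borrowed from the parallel major. But Bb–D–F–A is foreign: the diatonic i on degree 1 is Bbm, whereas Bbmaj7 comes from Bb major. It is labeled Imaj7.

IV, Imaj7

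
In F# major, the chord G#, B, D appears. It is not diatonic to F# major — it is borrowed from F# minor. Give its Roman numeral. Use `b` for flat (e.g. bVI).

G# is scale degree 2 in F# major. The diatonic chord on degree 2 would be G#m (ii), but G#–B–D is the diminished chord from F# minor. As a borrowed chord it is labeled ii°.

ii°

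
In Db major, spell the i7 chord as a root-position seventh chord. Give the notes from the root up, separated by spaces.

The root, Db, is scale degree 1 — the same note in Db major and Db minor; only the chord quality changes. Building the minor-seventh chord from the parallel minor on Db: Db–Fb–Ab–Cb.

Db Fb Ab Cb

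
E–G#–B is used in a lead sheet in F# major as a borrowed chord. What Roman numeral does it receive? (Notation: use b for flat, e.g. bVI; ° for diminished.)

bVII

The root E is the lowered 7th scale degree — diatonically F# major has E# there. The diatonic chord on degree 7 would be E#dim (vii°), but E–G#–B is the major chord from F# minor. As a borrowed chord it is labeled bVII.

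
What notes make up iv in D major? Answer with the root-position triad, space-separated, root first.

G Bb D

The root, G, is scale degree 4 — the same note in D major and D minor; only the chord quality changes. In D minor the chord on G is G–Bb–D.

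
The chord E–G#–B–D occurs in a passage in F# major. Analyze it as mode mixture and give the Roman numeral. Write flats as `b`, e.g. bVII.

bVII7

E is the lowered form of scale degree 7 in F# major (the diatonic degree 7 is E#). The diatonic chord on degree 7 would be E#dim (vii°), but E–G#–B–D is the dominant-seventh chord from F# minor. As a borrowed chord it is labeled bVII7.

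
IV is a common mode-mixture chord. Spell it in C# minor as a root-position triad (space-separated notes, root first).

IV is built on scale degree 4, which is F# in both C# minor and its parallel. In C# major the chord on F# is F#–A#–C#.

F# A# C#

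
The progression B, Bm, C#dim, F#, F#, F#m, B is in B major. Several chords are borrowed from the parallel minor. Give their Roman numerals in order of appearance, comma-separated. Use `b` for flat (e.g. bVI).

i, ii°, v

The diatonic triads in B major are B, C#m, D#m, E, F#, G#m, A#dim. B and F# are both diatonic. But Bm (B–D–F#) is foreign: the diatonic I on degree 1 is B, whereas Bm comes from B minor. It is labeled i. C#dim (C#–E–G) is not: scale degree 2 in B major carries C#m (ii). In B minor the chord on that degree is C#dim, so here it functions as ii°, borrowed from the parallel minor. F#m (F#–A–C#) is not: scale degree 5 in B major carries F# (V). In B minor the chord on that degree is F#m, so here it functions as v, borrowed from the parallel minor.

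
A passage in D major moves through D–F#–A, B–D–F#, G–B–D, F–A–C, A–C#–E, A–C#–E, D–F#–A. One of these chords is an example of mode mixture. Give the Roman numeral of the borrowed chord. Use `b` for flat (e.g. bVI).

D major has the diatonic set D, Em, F#m, G, A, Bm, C#dim. D–F#–A = D, B–D–F# = Bm, G–B–D = G and A–C#–E = A all belong to that set. F–A–C is not: scale degree 3 in D major carries F#m (iii). In D minor the chord on that degree is F, so here it functions as bIII, borrowed from the parallel minor.

bIII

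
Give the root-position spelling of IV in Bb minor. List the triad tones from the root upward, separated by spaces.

The root, Eb, is scale degree 4 — the same note in Bb minor and Bb major; only the chord quality changes. Stacking thirds in Bb major on Eb gives Eb–G–Bb.

Eb G Bb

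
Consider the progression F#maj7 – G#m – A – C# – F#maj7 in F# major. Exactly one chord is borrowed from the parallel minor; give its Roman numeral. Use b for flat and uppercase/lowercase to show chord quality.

F# major has the diatonic set F#, G#m, A#m, B, C#, D#m, E#dim. F#maj7, G#m and C# all belong to that set. But A (A–C#–E) is foreign: the diatonic iii on degree 3 is A#m, whereas A comes from F# minor. It is labeled bIII.

bIII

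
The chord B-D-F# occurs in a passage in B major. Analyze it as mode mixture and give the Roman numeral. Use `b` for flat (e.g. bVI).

i

B is scale degree 1 in B major. B–D–F# is a minor chord — the form found in B minor, not the diatonic I (B). Borrowed into B major it is written i.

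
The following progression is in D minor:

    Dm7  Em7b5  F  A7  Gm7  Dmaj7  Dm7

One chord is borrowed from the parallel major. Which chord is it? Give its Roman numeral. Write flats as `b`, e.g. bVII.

Imaj7

D minor has the diatonic set Dm, Edim, F, Gm, A, Bb, C (with V from harmonic minor). Dm7, Em7b5, F, A7 and Gm7 are all diatonic. But Dmaj7 (D–F#–A–C#) is foreign: the diatonic i on degree 1 is Dm, whereas Dmaj7 comes from D major. It is labeled Imaj7.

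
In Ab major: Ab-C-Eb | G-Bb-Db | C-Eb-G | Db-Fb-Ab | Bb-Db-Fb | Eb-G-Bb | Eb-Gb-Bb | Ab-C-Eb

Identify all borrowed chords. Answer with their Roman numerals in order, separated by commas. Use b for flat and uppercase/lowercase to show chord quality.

In Ab major the diatonic chords are Ab, Bbm, Cm, Db, Eb, Fm, Gdim. Of the given chords, Ab–C–Eb = Ab, G–Bb–Db = Gdim, C–Eb–G = Cm and Eb–G–Bb = Eb are diatonic. But Db–Fb–Ab is foreign: the diatonic IV on degree 4 is Db, whereas Dbm comes from Ab minor. It is labeled iv. But Bb–Db–Fb is foreign: the diatonic ii on degree 2 is Bbm, whereas Bbdim comes from Ab minor. It is labeled ii°. Eb–Gb–Bb doesn't fit — on degree 5 Ab major would have Eb (V). Ebm is the degree-5 chord of Ab minor, so it is the borrowed v.

iv, ii°, v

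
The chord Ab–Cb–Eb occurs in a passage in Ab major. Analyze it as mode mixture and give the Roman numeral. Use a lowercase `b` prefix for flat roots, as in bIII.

The root Ab is the diatonic 1st degree of Ab major; the borrowing shows in the chord quality. Ab–Cb–Eb is a minor chord — the form found in Ab minor, not the diatonic I (Ab). Borrowed into Ab major it is written i.

i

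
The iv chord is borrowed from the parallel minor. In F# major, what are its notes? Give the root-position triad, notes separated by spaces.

The root, B, is scale degree 4 — the same note in F# major and F# minor; only the chord quality changes. Stacking thirds in F# minor on B gives B–D–F#.

B D F#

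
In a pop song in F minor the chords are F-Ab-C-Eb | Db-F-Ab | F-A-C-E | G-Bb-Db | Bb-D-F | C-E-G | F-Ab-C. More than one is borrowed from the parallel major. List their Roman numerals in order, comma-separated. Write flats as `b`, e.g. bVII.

F minor has the diatonic set Fm, Gdim, Ab, Bbm, C, Db, Eb (with V from harmonic minor). F–Ab–C–Eb = Fm7, Db–F–Ab = Db, G–Bb–Db = Gdim, C–E–G = C and F–Ab–C = Fm all belong to that set. But F–A–C–E is foreign: the diatonic i on degree 1 is Fm, whereas Fmaj7 comes from F major. It is labeled Imaj7. Bb–D–F is not: scale degree 4 in F minor carries Bbm (iv). In F major the chord on that degree is Bb, so here it functions as IV, borrowed from the parallel major.

Imaj7, IV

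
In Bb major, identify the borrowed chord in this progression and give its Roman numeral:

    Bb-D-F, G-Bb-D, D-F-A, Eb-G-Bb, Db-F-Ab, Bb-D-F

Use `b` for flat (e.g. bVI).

The diatonic triads in Bb major are Bb, Cm, Dm, Eb, F, Gm, Adim. Bb–D–F = Bb, G–Bb–D = Gm, D–F–A = Dm and Eb–G–Bb = Eb all belong to that set. But Db–F–Ab is foreign: the diatonic iii on degree 3 is Dm, whereas Db comes from Bb minor. It is labeled bIII.

bIII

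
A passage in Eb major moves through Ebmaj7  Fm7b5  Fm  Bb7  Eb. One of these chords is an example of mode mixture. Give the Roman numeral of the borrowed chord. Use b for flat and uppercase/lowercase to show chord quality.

iiø7

In Eb major the diatonic chords are Eb, Fm, Gm, Ab, Bb, Cm, Ddim. Of the given chords, Ebmaj7, Fm, Bb7 and Eb are diatonic. But Fm7b5 (F–Ab–Cb–Eb) is foreign: the diatonic ii on degree 2 is Fm, whereas Fm7b5 comes from Eb minor. It is labeled iiø7.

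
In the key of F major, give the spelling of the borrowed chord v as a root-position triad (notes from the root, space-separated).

C Eb G

The root, C, is scale degree 5 — the same note in F major and F minor; only the chord quality changes. In F minor the chord on C is C–Eb–G.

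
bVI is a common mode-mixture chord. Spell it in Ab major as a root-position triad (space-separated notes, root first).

Scale degree 6 in Ab major is F. bVI uses the lowered form, Fb, taken from Ab minor. Stacking thirds in Ab minor on Fb gives Fb–Ab–Cb.

Fb Ab Cb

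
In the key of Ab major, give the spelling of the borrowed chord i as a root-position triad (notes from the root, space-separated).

i is built on scale degree 1, which is Ab in both Ab major and its parallel. Building the minor chord from the parallel minor on Ab: Ab–Cb–Eb.

Ab Cb Eb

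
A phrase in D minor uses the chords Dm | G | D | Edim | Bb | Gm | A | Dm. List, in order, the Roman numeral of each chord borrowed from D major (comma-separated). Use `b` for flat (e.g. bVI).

IV, I

In D minor (with V from harmonic minor) the diatonic chords are Dm, Edim, F, Gm, A, Bb, C. Dm, Edim, Bb, Gm and A all belong to that set. G (G–B–D) doesn't fit — on degree 4 D minor would have Gm (iv). G is the degree-4 chord of D major, so it is the borrowed IV. But D (D–F#–A) is foreign: the diatonic i on degree 1 is Dm, whereas D comes from D major. It is labeled I.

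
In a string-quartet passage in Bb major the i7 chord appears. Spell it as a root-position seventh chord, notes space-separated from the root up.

i7 is built on scale degree 1, which is Bb in both Bb major and its parallel. In Bb minor the chord on Bb is Bb–Db–F–Ab.

Bb Db F Ab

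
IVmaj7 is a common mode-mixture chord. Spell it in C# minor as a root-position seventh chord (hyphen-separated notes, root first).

IVmaj7 is built on scale degree 4, which is F# in both C# minor and its parallel. Stacking thirds in C# major on F# gives F#–A#–C#–E#.

F#-A#-C#-E#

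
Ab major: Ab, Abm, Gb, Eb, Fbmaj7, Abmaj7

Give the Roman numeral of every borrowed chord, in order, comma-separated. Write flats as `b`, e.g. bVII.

i, bVII, bVImaj7

Ab major has the diatonic set Ab, Bbm, Cm, Db, Eb, Fm, Gdim. Ab, Eb and Abmaj7 all belong to that set. Abm (Ab–Cb–Eb) is not: scale degree 1 in Ab major carries Ab (I). In Ab minor the chord on that degree is Abm, so here it functions as i, borrowed from the parallel minor. Gb (Gb–Bb–Db) doesn't fit — on degree 7 Ab major would have Gdim (vii°). Gb is the degree-7 chord of Ab minor, so it is the borrowed bVII. Fbmaj7 (Fb–Ab–Cb–Eb) doesn't fit — on degree 6 Ab major would have Fm (vi). Fbmaj7 is the degree-6 chord of Ab minor, so it is the borrowed bVImaj7.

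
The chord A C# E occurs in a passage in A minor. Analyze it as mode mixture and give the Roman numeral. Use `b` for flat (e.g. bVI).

The root A is the diatonic 1st degree of A minor; the borrowing shows in the chord quality. The diatonic chord on degree 1 would be Am (i), but A–C#–E is the major chord from A major. As a borrowed chord it is labeled I.

I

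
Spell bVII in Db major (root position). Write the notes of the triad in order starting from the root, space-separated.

Cb Eb Gb

bVII is built on the lowered scale degree 7. In Db major degree 7 is C; lowered it becomes Cb. In Db minor the chord on Cb is Cb–Eb–Gb.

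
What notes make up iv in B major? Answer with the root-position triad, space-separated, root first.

iv is built on scale degree 4, which is E in both B major and its parallel. Building the minor chord from the parallel minor on E: E–G–B.

E G B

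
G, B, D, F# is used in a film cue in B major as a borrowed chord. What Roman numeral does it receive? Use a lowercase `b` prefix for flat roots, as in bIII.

The root G is the lowered 6th scale degree — diatonically B major has G# there. G–B–D–F# is a major-seventh chord — the form found in B minor, not the diatonic vi (G#m). Borrowed into B major it is written bVImaj7.

bVImaj7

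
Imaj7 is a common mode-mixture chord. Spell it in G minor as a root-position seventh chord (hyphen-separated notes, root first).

G-B-D-F#

Imaj7 is built on scale degree 1, which is G in both G minor and its parallel. Building the major-seventh chord from the parallel major on G: G–B–D–F#.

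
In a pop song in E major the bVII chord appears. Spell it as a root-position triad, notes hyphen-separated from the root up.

Scale degree 7 in E major is D#. bVII uses the lowered form, D, taken from E minor. Stacking thirds in E minor on D gives D–F#–A.

D-F#-A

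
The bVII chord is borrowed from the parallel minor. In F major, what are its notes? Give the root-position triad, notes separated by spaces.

The root of bVII is the lowered 7th degree: E becomes Eb. Stacking thirds in F minor on Eb gives Eb–G–Bb.

Eb G Bb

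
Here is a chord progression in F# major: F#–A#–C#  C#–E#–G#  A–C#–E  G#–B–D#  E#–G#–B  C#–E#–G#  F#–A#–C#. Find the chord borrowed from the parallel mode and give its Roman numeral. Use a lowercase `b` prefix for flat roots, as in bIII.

bIII

The diatonic triads in F# major are F#, G#m, A#m, B, C#, D#m, E#dim. F#–A#–C# = F#, C#–E#–G# = C#, G#–B–D# = G#m and E#–G#–B = E#dim all belong to that set. A–C#–E is not: scale degree 3 in F# major carries A#m (iii). In F# minor the chord on that degree is A, so here it functions as bIII, borrowed from the parallel minor.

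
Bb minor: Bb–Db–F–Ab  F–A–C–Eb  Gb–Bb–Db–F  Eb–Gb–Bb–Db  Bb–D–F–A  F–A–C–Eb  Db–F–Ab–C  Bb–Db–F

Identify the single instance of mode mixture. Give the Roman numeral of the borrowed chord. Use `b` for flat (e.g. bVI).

The diatonic triads in Bb minor (with V from harmonic minor) are Bbm, Cdim, Db, Ebm, F, Gb, Ab. Bb–Db–F–Ab = Bbm7, F–A–C–Eb = F7, Gb–Bb–Db–F = Gbmaj7, Eb–Gb–Bb–Db = Ebm7, Db–F–Ab–C = Dbmaj7 and Bb–Db–F = Bbm all belong to that set. But Bb–D–F–A is foreign: the diatonic i on degree 1 is Bbm, whereas Bbmaj7 comes from Bb major. It is labeled Imaj7.

Imaj7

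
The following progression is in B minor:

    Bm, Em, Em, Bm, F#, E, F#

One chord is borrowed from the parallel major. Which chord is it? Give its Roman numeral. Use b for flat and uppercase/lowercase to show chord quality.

The diatonic triads in B minor (with V from harmonic minor) are Bm, C#dim, D, Em, F#, G, A. Bm, Em and F# all belong to that set. E (E–G#–B) doesn't fit — on degree 4 B minor would have Em (iv). E is the degree-4 chord of B major, so it is the borrowed IV.

IV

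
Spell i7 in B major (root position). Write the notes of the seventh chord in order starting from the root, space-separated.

i7 is built on scale degree 1, which is B in both B major and its parallel. In B minor the chord on B is B–D–F#–A.

B D F# A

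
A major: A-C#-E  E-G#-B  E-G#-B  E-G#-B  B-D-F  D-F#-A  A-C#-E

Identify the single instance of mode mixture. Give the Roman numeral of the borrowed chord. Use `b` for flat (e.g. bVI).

ii°

In A major the diatonic chords are A, Bm, C#m, D, E, F#m, G#dim. A–C#–E = A, E–G#–B = E and D–F#–A = D are all diatonic. B–D–F is not: scale degree 2 in A major carries Bm (ii). In A minor the chord on that degree is Bdim, so here it functions as ii°, borrowed from the parallel minor.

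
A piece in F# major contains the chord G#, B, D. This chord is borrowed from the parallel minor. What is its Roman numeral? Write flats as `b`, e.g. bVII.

The root G# is the diatonic 2nd degree of F# major; the borrowing shows in the chord quality. G#–B–D is a diminished chord — the form found in F# minor, not the diatonic ii (G#m). Borrowed into F# major it is written ii°.

ii°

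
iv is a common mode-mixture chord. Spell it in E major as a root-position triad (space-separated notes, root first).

A C E

iv is built on scale degree 4, which is A in both E major and its parallel. Stacking thirds in E minor on A gives A–C–E.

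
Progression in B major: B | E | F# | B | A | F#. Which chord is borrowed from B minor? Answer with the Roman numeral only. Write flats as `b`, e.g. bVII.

bVII

B major has the diatonic set B, C#m, D#m, E, F#, G#m, A#dim. Of the given chords, B, E and F# are diatonic. But A (A–C#–E) is foreign: the diatonic vii° on degree 7 is A#dim, whereas A comes from B minor. It is labeled bVII.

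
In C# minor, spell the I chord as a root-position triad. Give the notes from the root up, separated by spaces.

C# E# G#

I is built on scale degree 1, which is C# in both C# minor and its parallel. Stacking thirds in C# major on C# gives C#–E#–G#.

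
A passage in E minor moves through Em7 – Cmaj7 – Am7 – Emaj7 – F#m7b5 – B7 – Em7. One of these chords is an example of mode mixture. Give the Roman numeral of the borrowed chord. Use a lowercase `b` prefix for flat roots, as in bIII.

Imaj7

The diatonic triads in E minor (with V from harmonic minor) are Em, F#dim, G, Am, B, C, D. Em7, Cmaj7, Am7, F#m7b5 and B7 all belong to that set. Emaj7 (E–G#–B–D#) doesn't fit — on degree 1 E minor would have Em (i). Emaj7 is the degree-1 chord of E major, so it is the borrowed Imaj7.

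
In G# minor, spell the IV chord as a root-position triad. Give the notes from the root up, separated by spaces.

The root, C#, is scale degree 4 — the same note in G# minor and G# major; only the chord quality changes. Stacking thirds in G# major on C# gives C#–E#–G#.

C# E# G#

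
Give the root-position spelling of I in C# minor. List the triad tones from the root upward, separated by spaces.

C# E# G#

The root, C#, is scale degree 1 — the same note in C# minor and C# major; only the chord quality changes. Stacking thirds in C# major on C# gives C#–E#–G#.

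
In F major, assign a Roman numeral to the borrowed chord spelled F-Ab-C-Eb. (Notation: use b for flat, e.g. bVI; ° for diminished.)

The root F is the diatonic 1st degree of F major; the borrowing shows in the chord quality. The diatonic chord on degree 1 would be F (I), but F–Ab–C–Eb is the minor-seventh chord from F minor. As a borrowed chord it is labeled i7.

i7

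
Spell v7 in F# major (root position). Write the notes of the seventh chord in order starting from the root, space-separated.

The root, C#, is scale degree 5 — the same note in F# major and F# minor; only the chord quality changes. Stacking thirds in F# minor on C# gives C#–E–G#–B.

C# E G# B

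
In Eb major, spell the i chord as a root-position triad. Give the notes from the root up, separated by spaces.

i is built on scale degree 1, which is Eb in both Eb major and its parallel. In Eb minor the chord on Eb is Eb–Gb–Bb.

Eb Gb Bb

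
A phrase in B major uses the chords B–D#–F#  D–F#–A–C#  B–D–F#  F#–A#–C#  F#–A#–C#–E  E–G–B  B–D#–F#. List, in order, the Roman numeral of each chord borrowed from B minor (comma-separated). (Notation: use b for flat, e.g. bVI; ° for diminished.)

The diatonic triads in B major are B, C#m, D#m, E, F#, G#m, A#dim. B–D#–F# = B, F#–A#–C# = F# and F#–A#–C#–E = F#7 are all diatonic. But D–F#–A–C# is foreign: the diatonic iii on degree 3 is D#m, whereas Dmaj7 comes from B minor. It is labeled bIIImaj7. But B–D–F# is foreign: the diatonic I on degree 1 is B, whereas Bm comes from B minor. It is labeled i. E–G–B is not: scale degree 4 in B major carries E (IV). In B minor the chord on that degree is Em, so here it functions as iv, borrowed from the parallel minor.

bIIImaj7, i, iv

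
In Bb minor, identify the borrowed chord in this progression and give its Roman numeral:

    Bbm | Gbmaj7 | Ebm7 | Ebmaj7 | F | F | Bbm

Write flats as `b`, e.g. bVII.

In Bb minor (with V from harmonic minor) the diatonic chords are Bbm, Cdim, Db, Ebm, F, Gb, Ab. Bbm, Gbmaj7, Ebm7 and F all belong to that set. Ebmaj7 (Eb–G–Bb–D) doesn't fit — on degree 4 Bb minor would have Ebm (iv). Ebmaj7 is the degree-4 chord of Bb major, so it is the borrowed IVmaj7.

IVmaj7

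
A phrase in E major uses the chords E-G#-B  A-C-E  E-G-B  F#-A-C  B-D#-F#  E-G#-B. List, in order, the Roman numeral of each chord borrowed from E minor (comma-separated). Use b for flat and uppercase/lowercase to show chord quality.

iv, i, ii°

The diatonic triads in E major are E, F#m, G#m, A, B, C#m, D#dim. E–G#–B = E and B–D#–F# = B are both diatonic. But A–C–E is foreign: the diatonic IV on degree 4 is A, whereas Am comes from E minor. It is labeled iv. But E–G–B is foreign: the diatonic I on degree 1 is E, whereas Em comes from E minor. It is labeled i. F#–A–C doesn't fit — on degree 2 E major would have F#m (ii). F#dim is the degree-2 chord of E minor, so it is the borrowed ii°.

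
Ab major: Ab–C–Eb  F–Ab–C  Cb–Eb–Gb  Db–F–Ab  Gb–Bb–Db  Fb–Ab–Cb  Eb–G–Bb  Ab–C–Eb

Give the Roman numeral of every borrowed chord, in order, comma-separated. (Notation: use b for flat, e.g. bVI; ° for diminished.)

Ab major has the diatonic set Ab, Bbm, Cm, Db, Eb, Fm, Gdim. Of the given chords, Ab–C–Eb = Ab, F–Ab–C = Fm, Db–F–Ab = Db and Eb–G–Bb = Eb are diatonic. Cb–Eb–Gb is not: scale degree 3 in Ab major carries Cm (iii). In Ab minor the chord on that degree is Cb, so here it functions as bIII, borrowed from the parallel minor. Gb–Bb–Db is not: scale degree 7 in Ab major carries Gdim (vii°). In Ab minor the chord on that degree is Gb, so here it functions as bVII, borrowed from the parallel minor. But Fb–Ab–Cb is foreign: the diatonic vi on degree 6 is Fm, whereas Fb comes from Ab minor. It is labeled bVI.

bIII, bVII, bVI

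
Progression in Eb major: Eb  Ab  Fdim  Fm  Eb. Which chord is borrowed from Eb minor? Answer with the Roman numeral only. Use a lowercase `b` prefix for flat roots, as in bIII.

ii°

In Eb major the diatonic chords are Eb, Fm, Gm, Ab, Bb, Cm, Ddim. Eb, Ab and Fm all belong to that set. But Fdim (F–Ab–Cb) is foreign: the diatonic ii on degree 2 is Fm, whereas Fdim comes from Eb minor. It is labeled ii°.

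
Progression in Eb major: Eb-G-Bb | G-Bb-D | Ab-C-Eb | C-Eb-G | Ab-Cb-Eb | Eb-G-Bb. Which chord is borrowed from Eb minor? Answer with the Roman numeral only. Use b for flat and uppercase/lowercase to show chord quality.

iv

Eb major has the diatonic set Eb, Fm, Gm, Ab, Bb, Cm, Ddim. Of the given chords, Eb–G–Bb = Eb, G–Bb–D = Gm, Ab–C–Eb = Ab and C–Eb–G = Cm are diatonic. Ab–Cb–Eb is not: scale degree 4 in Eb major carries Ab (IV). In Eb minor the chord on that degree is Abm, so here it functions as iv, borrowed from the parallel minor.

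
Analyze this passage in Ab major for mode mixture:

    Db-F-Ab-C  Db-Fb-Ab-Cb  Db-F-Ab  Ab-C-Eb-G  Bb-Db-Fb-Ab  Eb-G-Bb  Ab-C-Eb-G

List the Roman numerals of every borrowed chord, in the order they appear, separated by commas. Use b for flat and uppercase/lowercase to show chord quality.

Ab major has the diatonic set Ab, Bbm, Cm, Db, Eb, Fm, Gdim. Db–F–Ab–C = Dbmaj7, Db–F–Ab = Db, Ab–C–Eb–G = Abmaj7 and Eb–G–Bb = Eb are all diatonic. Db–Fb–Ab–Cb is not: scale degree 4 in Ab major carries Db (IV). In Ab minor the chord on that degree is Dbm7, so here it functions as iv7, borrowed from the parallel minor. But Bb–Db–Fb–Ab is foreign: the diatonic ii on degree 2 is Bbm, whereas Bbm7b5 comes from Ab minor. It is labeled iiø7.

iv7, iiø7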